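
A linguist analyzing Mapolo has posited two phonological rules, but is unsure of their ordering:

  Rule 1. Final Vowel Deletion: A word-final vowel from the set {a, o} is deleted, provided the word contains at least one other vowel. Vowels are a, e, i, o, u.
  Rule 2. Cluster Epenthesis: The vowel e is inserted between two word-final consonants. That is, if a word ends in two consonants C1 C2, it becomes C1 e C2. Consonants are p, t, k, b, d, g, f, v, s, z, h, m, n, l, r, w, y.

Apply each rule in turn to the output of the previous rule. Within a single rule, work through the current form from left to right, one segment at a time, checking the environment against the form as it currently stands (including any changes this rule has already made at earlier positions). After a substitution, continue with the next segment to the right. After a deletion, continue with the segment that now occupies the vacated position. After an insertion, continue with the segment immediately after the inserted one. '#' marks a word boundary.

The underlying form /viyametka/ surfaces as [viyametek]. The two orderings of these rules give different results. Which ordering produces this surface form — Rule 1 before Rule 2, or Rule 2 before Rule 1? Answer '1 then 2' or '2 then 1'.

Order 1 then 2:
  1 Final Vowel Deletion: [viyametka] → [viyametk]
  2 Cluster Epenthesis: [viyametk] → [viyametek]
  result: [viyametek]
Order 2 then 1:
  2 Cluster Epenthesis: no change — [viyametka]
  1 Final Vowel Deletion: [viyametka] → [viyametk]
  result: [viyametk]

1 then 2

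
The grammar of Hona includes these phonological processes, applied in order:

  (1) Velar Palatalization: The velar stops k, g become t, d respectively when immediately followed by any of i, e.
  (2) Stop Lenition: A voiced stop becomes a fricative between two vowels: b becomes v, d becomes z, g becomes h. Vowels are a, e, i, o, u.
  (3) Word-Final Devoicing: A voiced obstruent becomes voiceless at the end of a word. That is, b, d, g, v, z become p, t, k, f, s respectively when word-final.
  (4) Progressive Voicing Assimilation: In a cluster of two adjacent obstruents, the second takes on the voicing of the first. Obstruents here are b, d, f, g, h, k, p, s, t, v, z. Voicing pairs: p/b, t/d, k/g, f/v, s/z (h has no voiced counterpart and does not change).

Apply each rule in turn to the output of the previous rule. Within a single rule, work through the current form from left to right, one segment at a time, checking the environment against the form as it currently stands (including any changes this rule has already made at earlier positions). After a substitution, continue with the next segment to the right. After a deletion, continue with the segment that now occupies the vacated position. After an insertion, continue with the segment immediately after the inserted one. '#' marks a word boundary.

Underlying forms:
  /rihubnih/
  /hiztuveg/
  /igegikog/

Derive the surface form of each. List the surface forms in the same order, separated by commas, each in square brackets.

/rihubnih/:
  (1) Velar Palatalization: no change — [rihubnih]
  (2) Stop Lenition: no change — [rihubnih]
  (3) Word-Final Devoicing: no change — [rihubnih]
  (4) Progressive Voicing Assimilation: no change — [rihubnih]
/hiztuveg/:
  (1) Velar Palatalization: no change — [hiztuveg]
  (2) Stop Lenition: no change — [hiztuveg]
  (3) Word-Final Devoicing: [hiztuveg] → [hiztuvek]
  (4) Progressive Voicing Assimilation: [hiztuvek] → [hizduvek]
/igegikog/:
  (1) Velar Palatalization: [igegikog] → [idedikog]
  (2) Stop Lenition: [idedikog] → [izezikog]
  (3) Word-Final Devoicing: [izezikog] → [izezikok]
  (4) Progressive Voicing Assimilation: no change — [izezikok]

[rihubnih], [hizduvek], [izezikok]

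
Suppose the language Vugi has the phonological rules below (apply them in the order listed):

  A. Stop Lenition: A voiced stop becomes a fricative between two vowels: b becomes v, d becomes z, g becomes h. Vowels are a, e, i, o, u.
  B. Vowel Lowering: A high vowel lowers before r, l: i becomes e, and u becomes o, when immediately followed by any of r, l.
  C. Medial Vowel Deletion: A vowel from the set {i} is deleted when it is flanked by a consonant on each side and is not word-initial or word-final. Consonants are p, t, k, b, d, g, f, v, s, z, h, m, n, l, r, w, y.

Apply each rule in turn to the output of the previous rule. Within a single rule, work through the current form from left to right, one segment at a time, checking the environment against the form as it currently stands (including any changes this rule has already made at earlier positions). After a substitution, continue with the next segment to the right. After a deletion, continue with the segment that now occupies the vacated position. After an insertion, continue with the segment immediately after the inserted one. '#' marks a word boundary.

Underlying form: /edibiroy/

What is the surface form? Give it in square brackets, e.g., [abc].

[ezveroy]

A Stop Lenition: [edibiroy] → [eziviroy]
B Vowel Lowering: [eziviroy] → [eziveroy]
C Medial Vowel Deletion: [eziveroy] → [ezveroy]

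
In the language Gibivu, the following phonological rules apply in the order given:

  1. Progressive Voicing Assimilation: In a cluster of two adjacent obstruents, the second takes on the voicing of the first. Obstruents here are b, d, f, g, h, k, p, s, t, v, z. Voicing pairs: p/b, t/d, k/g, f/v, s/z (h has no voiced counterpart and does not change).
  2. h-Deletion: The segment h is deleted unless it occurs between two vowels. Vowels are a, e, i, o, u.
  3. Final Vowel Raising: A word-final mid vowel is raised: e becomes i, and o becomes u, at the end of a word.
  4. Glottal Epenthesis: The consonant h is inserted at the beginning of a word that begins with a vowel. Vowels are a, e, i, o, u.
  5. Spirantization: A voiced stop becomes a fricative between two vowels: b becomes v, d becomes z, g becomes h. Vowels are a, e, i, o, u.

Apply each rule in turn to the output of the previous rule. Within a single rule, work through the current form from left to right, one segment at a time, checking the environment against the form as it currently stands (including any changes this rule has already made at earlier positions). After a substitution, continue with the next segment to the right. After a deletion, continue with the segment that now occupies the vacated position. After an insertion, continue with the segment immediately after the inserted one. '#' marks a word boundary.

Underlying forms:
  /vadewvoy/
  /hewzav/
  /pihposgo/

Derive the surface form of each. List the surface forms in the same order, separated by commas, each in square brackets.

/vadewvoy/:
  1 Progressive Voicing Assimilation: no change — [vadewvoy]
  2 h-Deletion: no change — [vadewvoy]
  3 Final Vowel Raising: no change — [vadewvoy]
  4 Glottal Epenthesis: no change — [vadewvoy]
  5 Spirantization: [vadewvoy] → [vazewvoy]
/hewzav/:
  1 Progressive Voicing Assimilation: no change — [hewzav]
  2 h-Deletion: [hewzav] → [ewzav]
  3 Final Vowel Raising: no change — [ewzav]
  4 Glottal Epenthesis: [ewzav] → [hewzav]
  5 Spirantization: no change — [hewzav]
/pihposgo/:
  1 Progressive Voicing Assimilation: [pihposgo] → [pihposko]
  2 h-Deletion: [pihposko] → [piposko]
  3 Final Vowel Raising: [piposko] → [piposku]
  4 Glottal Epenthesis: no change — [piposku]
  5 Spirantization: no change — [piposku]

[vazewvoy], [hewzav], [piposku]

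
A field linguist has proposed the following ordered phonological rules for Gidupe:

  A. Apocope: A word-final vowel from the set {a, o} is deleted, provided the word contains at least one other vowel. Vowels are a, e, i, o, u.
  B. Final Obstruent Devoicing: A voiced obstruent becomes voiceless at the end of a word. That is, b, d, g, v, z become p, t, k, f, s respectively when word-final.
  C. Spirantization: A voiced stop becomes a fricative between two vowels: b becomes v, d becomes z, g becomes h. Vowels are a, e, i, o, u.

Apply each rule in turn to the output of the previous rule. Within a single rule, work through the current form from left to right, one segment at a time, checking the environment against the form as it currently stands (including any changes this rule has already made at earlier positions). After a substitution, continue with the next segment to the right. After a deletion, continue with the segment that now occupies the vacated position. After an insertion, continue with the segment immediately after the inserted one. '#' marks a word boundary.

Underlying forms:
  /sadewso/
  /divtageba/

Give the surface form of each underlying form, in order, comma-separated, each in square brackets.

/sadewso/:
  A Apocope: [sadewso] → [sadews]
  B Final Obstruent Devoicing: no change — [sadews]
  C Spirantization: [sadews] → [sazews]
/divtageba/:
  A Apocope: [divtageba] → [divtageb]
  B Final Obstruent Devoicing: [divtageb] → [divtagep]
  C Spirantization: [divtagep] → [divtahep]

[sazews], [divtahep]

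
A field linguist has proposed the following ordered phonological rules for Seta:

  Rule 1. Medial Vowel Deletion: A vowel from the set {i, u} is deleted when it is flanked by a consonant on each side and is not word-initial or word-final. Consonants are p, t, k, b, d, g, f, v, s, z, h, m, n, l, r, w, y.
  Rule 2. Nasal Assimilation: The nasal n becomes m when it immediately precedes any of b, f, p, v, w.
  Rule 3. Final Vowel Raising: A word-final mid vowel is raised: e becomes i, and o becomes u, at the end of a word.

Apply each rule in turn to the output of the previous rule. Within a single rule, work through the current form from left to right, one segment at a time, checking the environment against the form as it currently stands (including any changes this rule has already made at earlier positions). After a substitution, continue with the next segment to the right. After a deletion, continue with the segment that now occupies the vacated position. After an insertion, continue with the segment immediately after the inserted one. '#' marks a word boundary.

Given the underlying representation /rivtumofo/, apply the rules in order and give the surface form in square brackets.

[rvtmofu]

Rule 1 Medial Vowel Deletion: [rivtumofo] → [rvtmofo]
Rule 2 Nasal Assimilation: no change — [rvtmofo]
Rule 3 Final Vowel Raising: [rvtmofo] → [rvtmofu]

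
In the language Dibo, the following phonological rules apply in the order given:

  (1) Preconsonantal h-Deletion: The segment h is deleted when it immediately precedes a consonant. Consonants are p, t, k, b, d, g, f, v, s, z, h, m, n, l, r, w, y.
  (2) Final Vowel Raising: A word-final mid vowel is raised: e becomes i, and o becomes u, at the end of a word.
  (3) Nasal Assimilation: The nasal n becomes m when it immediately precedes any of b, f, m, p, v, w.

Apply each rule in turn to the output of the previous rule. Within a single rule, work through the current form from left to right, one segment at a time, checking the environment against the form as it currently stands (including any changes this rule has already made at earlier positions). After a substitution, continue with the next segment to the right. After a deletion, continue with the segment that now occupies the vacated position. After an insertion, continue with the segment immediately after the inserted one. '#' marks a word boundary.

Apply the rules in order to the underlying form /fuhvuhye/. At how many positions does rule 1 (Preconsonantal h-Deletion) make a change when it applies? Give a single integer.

2

(1) Preconsonantal h-Deletion: [fuhvuhye] → [fuvuye]
(2) Final Vowel Raising: [fuvuye] → [fuvuyi]
(3) Nasal Assimilation: no change — [fuvuyi]
Rule 1 changed 2 position(s).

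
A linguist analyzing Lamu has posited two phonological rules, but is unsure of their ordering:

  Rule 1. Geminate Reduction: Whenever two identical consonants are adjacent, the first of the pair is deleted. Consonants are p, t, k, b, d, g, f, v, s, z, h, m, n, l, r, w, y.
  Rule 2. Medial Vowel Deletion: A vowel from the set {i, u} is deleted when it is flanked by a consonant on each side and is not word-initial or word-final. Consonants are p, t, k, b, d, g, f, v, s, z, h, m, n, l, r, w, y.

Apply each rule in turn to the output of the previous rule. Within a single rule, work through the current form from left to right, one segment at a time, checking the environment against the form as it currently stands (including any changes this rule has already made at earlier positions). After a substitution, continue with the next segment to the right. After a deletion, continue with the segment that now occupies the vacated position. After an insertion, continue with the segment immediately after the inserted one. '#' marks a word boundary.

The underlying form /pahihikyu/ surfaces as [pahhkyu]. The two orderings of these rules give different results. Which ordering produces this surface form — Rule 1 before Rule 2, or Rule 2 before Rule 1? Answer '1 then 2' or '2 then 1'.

1 then 2

Order 1 then 2:
  1 Geminate Reduction: no change — [pahihikyu]
  2 Medial Vowel Deletion: [pahihikyu] → [pahhkyu]
  result: [pahhkyu]
Order 2 then 1:
  2 Medial Vowel Deletion: [pahihikyu] → [pahhkyu]
  1 Geminate Reduction: [pahhkyu] → [pahkyu]
  result: [pahkyu]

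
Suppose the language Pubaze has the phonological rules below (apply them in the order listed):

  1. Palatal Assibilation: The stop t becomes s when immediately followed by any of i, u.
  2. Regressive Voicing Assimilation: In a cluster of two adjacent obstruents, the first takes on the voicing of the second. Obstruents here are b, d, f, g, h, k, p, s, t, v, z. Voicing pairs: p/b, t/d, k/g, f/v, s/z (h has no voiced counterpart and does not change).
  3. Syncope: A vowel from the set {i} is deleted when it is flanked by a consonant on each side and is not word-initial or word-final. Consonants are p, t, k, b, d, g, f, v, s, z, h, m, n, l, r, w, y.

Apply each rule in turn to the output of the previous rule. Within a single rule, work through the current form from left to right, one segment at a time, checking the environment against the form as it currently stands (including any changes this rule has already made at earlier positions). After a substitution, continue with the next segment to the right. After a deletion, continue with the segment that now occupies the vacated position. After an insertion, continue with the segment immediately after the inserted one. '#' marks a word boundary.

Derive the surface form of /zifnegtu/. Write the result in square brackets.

1 Palatal Assibilation: [zifnegtu] → [zifnegsu]
2 Regressive Voicing Assimilation: [zifnegsu] → [zifneksu]
3 Syncope: [zifneksu] → [zfneksu]

[zfneksu]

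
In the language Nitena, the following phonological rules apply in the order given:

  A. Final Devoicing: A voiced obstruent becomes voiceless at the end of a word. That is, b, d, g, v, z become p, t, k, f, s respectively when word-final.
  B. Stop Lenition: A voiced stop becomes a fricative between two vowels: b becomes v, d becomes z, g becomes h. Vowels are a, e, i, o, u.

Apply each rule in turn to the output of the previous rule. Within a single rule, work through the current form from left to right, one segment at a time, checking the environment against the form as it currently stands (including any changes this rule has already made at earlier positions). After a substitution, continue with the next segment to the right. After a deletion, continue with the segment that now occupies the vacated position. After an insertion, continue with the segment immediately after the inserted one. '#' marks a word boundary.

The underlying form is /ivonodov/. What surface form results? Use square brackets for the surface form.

[ivonozof]

A Final Devoicing: [ivonodov] → [ivonodof]
B Stop Lenition: [ivonodof] → [ivonozof]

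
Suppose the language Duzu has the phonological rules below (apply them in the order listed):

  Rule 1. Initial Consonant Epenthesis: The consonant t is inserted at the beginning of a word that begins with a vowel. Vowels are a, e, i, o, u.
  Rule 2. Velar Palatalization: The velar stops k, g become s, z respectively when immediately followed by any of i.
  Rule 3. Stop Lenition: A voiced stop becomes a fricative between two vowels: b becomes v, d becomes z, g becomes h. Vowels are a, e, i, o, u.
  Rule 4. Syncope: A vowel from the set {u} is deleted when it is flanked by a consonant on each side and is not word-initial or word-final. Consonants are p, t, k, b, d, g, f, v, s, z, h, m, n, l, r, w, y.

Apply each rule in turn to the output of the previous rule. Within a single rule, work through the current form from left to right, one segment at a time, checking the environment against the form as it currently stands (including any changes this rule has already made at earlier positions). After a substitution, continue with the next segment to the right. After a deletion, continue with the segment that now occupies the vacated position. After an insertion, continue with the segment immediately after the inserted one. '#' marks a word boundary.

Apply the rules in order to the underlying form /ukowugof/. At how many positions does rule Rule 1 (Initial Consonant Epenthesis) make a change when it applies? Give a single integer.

Rule 1 Initial Consonant Epenthesis: [ukowugof] → [tukowugof]
Rule 2 Velar Palatalization: no change — [tukowugof]
Rule 3 Stop Lenition: [tukowugof] → [tukowuhof]
Rule 4 Syncope: [tukowuhof] → [tkowhof]
Rule Rule 1 changed 1 position(s).

1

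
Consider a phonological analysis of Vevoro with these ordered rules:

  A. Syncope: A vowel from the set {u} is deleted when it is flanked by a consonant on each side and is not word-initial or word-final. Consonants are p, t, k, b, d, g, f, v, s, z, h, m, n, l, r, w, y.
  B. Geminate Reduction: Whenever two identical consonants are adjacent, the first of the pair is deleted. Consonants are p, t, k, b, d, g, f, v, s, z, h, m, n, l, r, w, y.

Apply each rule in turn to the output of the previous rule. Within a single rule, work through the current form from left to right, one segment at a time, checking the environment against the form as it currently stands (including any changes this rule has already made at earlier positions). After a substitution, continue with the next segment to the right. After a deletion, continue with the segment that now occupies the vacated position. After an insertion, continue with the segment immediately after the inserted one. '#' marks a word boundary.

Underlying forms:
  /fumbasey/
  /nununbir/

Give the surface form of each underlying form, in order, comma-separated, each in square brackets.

/fumbasey/:
  A Syncope: [fumbasey] → [fmbasey]
  B Geminate Reduction: no change — [fmbasey]
/nununbir/:
  A Syncope: [nununbir] → [nnnbir]
  B Geminate Reduction: [nnnbir] → [nbir]

[fmbasey], [nbir]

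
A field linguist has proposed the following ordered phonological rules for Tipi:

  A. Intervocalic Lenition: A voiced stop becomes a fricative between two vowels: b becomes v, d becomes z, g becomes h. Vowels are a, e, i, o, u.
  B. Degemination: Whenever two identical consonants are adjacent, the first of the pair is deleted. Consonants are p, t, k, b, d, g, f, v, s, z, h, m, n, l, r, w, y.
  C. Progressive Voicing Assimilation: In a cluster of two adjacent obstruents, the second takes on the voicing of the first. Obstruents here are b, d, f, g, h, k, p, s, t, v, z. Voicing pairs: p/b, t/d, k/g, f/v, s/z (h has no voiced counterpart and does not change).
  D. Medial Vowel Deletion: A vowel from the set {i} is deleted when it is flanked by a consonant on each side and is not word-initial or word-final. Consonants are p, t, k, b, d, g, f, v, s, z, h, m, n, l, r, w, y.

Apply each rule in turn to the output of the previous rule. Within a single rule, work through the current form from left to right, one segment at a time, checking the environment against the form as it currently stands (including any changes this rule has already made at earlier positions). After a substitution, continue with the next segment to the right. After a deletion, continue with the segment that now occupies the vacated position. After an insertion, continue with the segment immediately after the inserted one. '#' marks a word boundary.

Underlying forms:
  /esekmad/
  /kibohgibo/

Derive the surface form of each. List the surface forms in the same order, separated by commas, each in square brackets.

/esekmad/:
  A Intervocalic Lenition: no change — [esekmad]
  B Degemination: no change — [esekmad]
  C Progressive Voicing Assimilation: no change — [esekmad]
  D Medial Vowel Deletion: no change — [esekmad]
/kibohgibo/:
  A Intervocalic Lenition: [kibohgibo] → [kivohgivo]
  B Degemination: no change — [kivohgivo]
  C Progressive Voicing Assimilation: [kivohgivo] → [kivohkivo]
  D Medial Vowel Deletion: [kivohkivo] → [kvohkvo]

[esekmad], [kvohkvo]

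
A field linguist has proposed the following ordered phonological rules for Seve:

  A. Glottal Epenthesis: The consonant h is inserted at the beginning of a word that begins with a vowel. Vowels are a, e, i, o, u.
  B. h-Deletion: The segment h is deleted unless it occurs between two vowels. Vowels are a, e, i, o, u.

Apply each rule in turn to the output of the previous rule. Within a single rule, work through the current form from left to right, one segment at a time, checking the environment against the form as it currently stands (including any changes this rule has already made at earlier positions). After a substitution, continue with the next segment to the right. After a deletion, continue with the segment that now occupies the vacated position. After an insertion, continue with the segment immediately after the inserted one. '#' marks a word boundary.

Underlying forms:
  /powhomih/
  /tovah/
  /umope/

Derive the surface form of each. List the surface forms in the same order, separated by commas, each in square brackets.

[powomi], [tova], [umope]

/powhomih/:
  A Glottal Epenthesis: no change — [powhomih]
  B h-Deletion: [powhomih] → [powomi]
/tovah/:
  A Glottal Epenthesis: no change — [tovah]
  B h-Deletion: [tovah] → [tova]
/umope/:
  A Glottal Epenthesis: [umope] → [humope]
  B h-Deletion: [humope] → [umope]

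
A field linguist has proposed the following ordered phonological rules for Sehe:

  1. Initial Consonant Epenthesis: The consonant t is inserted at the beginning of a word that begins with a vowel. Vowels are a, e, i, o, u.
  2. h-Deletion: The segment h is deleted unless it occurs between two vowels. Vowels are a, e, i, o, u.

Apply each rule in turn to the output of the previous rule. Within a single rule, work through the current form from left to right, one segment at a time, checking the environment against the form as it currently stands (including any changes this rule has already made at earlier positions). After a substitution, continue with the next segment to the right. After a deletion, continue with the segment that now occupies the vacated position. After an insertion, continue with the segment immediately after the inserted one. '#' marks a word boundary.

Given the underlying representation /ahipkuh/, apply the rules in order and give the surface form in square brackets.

1 Initial Consonant Epenthesis: [ahipkuh] → [tahipkuh]
2 h-Deletion: [tahipkuh] → [tahipku]

[tahipku]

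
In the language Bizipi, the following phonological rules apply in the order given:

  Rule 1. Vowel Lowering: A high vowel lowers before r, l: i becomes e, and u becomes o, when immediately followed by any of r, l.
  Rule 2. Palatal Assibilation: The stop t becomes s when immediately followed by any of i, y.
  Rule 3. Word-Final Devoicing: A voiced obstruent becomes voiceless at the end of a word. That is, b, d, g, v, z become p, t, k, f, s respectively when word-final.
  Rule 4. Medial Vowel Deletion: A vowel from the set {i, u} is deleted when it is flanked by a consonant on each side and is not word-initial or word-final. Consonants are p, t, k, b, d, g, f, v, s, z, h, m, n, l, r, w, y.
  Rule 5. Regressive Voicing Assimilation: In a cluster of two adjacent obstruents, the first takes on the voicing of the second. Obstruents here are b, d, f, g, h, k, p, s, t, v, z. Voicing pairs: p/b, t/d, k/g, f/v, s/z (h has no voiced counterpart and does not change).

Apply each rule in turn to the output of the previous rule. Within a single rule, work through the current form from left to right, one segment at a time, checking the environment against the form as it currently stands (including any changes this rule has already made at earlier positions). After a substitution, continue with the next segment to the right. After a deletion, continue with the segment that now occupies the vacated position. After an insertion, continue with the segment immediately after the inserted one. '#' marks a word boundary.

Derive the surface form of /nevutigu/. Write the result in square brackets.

[nefzgu]

Rule 1 Vowel Lowering: no change — [nevutigu]
Rule 2 Palatal Assibilation: [nevutigu] → [nevusigu]
Rule 3 Word-Final Devoicing: no change — [nevusigu]
Rule 4 Medial Vowel Deletion: [nevusigu] → [nevsgu]
Rule 5 Regressive Voicing Assimilation: [nevsgu] → [nefzgu]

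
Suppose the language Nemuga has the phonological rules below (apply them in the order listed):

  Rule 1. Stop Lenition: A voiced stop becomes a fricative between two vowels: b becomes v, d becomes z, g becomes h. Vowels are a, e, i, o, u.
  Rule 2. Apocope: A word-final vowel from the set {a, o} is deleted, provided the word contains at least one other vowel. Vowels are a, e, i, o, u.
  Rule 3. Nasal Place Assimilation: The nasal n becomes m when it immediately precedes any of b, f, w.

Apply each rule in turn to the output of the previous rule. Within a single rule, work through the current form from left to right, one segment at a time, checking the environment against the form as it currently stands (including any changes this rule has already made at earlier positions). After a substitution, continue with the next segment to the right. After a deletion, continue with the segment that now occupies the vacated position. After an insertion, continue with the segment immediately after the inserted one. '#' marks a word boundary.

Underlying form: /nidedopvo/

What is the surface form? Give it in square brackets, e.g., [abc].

Rule 1 Stop Lenition: [nidedopvo] → [nizezopvo]
Rule 2 Apocope: [nizezopvo] → [nizezopv]
Rule 3 Nasal Place Assimilation: no change — [nizezopv]

[nizezopv]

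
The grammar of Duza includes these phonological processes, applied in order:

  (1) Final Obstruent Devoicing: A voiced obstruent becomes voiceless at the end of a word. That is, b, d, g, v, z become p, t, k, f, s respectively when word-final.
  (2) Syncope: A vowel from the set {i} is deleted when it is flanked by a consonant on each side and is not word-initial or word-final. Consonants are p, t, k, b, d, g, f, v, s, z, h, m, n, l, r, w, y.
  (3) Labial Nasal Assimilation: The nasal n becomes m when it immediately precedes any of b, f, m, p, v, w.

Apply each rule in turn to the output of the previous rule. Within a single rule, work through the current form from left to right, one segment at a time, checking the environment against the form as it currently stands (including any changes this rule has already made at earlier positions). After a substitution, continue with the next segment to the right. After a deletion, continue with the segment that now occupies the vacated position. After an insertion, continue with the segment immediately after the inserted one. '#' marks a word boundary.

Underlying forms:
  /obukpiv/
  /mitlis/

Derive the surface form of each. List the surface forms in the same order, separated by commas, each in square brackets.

[obukpf], [mtls]

/obukpiv/:
  (1) Final Obstruent Devoicing: [obukpiv] → [obukpif]
  (2) Syncope: [obukpif] → [obukpf]
  (3) Labial Nasal Assimilation: no change — [obukpf]
/mitlis/:
  (1) Final Obstruent Devoicing: no change — [mitlis]
  (2) Syncope: [mitlis] → [mtls]
  (3) Labial Nasal Assimilation: no change — [mtls]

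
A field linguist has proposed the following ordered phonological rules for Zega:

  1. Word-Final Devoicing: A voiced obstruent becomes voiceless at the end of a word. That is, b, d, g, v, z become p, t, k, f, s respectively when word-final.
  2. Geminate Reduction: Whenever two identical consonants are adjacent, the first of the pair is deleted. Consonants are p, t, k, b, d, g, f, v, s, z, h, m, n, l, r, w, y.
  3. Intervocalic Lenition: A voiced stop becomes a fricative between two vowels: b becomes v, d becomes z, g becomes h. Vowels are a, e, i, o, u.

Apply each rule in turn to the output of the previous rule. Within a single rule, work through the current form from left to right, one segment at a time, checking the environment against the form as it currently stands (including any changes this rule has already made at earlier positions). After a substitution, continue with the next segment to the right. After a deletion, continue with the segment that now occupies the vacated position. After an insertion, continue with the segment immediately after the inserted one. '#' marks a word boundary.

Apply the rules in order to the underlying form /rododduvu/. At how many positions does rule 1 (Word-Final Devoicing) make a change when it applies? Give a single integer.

0

1 Word-Final Devoicing: no change — [rododduvu]
2 Geminate Reduction: [rododduvu] → [rododuvu]
3 Intervocalic Lenition: [rododuvu] → [rozozuvu]
Rule 1 changed 0 position(s).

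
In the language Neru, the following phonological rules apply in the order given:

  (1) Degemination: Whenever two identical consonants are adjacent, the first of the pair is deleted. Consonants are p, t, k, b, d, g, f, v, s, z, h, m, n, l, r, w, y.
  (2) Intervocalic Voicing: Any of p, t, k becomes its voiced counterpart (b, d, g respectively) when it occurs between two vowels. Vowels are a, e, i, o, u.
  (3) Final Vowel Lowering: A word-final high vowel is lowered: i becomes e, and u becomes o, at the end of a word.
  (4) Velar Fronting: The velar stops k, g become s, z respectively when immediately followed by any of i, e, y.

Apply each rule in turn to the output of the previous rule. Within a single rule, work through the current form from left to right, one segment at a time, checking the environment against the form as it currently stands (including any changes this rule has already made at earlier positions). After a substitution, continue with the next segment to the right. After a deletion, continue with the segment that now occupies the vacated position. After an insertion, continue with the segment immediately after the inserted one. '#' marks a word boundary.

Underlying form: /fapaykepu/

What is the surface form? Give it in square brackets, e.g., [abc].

(1) Degemination: no change — [fapaykepu]
(2) Intervocalic Voicing: [fapaykepu] → [fabaykebu]
(3) Final Vowel Lowering: [fabaykebu] → [fabaykebo]
(4) Velar Fronting: [fabaykebo] → [fabaysebo]

[fabaysebo]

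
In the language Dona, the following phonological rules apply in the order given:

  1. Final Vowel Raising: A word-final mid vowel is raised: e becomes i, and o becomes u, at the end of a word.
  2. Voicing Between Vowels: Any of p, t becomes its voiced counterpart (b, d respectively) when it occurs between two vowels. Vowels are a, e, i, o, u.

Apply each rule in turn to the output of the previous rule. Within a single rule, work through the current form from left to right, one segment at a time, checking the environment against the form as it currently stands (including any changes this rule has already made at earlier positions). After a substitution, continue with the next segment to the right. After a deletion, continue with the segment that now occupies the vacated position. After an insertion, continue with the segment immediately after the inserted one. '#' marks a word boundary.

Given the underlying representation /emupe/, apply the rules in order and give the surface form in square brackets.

[emubi]

1 Final Vowel Raising: [emupe] → [emupi]
2 Voicing Between Vowels: [emupi] → [emubi]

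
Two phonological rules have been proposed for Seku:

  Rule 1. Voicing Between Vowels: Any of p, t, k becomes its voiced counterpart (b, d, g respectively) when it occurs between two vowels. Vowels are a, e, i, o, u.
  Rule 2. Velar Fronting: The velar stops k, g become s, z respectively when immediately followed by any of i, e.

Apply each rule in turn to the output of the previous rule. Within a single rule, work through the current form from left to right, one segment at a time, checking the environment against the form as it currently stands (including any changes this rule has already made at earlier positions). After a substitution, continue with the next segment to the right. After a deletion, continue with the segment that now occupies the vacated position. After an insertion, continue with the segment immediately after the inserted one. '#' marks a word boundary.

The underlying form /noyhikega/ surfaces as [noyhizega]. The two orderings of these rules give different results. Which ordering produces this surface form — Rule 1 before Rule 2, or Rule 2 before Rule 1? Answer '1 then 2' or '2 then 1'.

1 then 2

Order 1 then 2:
  1 Voicing Between Vowels: [noyhikega] → [noyhigega]
  2 Velar Fronting: [noyhigega] → [noyhizega]
  result: [noyhizega]
Order 2 then 1:
  2 Velar Fronting: [noyhikega] → [noyhisega]
  1 Voicing Between Vowels: no change — [noyhisega]
  result: [noyhisega]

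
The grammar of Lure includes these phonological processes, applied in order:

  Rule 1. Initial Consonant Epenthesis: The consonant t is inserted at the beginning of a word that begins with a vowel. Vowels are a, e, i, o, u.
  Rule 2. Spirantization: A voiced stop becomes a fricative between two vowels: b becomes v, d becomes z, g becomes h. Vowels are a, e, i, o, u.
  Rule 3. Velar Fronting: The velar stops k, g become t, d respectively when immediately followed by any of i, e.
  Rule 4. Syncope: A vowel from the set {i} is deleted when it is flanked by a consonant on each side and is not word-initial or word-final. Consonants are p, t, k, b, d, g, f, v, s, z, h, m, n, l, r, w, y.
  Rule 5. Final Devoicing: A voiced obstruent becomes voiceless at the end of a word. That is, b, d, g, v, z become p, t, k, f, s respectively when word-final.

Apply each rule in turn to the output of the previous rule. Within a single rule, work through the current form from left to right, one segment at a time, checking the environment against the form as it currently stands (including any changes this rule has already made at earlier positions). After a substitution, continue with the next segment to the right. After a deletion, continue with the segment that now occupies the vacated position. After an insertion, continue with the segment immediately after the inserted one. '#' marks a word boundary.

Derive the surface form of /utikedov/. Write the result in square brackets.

[tuttezof]

Rule 1 Initial Consonant Epenthesis: [utikedov] → [tutikedov]
Rule 2 Spirantization: [tutikedov] → [tutikezov]
Rule 3 Velar Fronting: [tutikezov] → [tutitezov]
Rule 4 Syncope: [tutitezov] → [tuttezov]
Rule 5 Final Devoicing: [tuttezov] → [tuttezof]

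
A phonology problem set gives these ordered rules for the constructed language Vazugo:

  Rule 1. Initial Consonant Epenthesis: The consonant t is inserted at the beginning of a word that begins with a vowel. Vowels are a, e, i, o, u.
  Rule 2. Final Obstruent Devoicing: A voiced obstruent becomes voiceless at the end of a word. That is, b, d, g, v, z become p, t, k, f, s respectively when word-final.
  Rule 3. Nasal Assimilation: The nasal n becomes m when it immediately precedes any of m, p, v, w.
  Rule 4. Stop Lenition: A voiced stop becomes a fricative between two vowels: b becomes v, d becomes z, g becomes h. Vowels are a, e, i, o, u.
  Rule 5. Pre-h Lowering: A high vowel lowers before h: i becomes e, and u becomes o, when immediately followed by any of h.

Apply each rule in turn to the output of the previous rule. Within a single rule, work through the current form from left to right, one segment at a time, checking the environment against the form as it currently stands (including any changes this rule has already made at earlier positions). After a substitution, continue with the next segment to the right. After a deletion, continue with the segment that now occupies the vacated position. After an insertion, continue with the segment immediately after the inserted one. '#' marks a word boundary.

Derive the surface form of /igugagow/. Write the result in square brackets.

Rule 1 Initial Consonant Epenthesis: [igugagow] → [tigugagow]
Rule 2 Final Obstruent Devoicing: no change — [tigugagow]
Rule 3 Nasal Assimilation: no change — [tigugagow]
Rule 4 Stop Lenition: [tigugagow] → [tihuhahow]
Rule 5 Pre-h Lowering: [tihuhahow] → [tehohahow]

[tehohahow]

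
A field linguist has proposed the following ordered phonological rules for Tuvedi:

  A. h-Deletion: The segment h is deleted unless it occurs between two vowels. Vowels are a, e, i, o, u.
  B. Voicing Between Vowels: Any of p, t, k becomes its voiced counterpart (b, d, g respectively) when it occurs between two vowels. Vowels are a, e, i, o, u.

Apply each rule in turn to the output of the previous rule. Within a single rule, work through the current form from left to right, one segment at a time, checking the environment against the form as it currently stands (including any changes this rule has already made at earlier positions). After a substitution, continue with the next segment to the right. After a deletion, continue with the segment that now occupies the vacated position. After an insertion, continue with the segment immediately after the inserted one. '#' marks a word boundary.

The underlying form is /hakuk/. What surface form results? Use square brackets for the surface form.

[aguk]

A h-Deletion: [hakuk] → [akuk]
B Voicing Between Vowels: [akuk] → [aguk]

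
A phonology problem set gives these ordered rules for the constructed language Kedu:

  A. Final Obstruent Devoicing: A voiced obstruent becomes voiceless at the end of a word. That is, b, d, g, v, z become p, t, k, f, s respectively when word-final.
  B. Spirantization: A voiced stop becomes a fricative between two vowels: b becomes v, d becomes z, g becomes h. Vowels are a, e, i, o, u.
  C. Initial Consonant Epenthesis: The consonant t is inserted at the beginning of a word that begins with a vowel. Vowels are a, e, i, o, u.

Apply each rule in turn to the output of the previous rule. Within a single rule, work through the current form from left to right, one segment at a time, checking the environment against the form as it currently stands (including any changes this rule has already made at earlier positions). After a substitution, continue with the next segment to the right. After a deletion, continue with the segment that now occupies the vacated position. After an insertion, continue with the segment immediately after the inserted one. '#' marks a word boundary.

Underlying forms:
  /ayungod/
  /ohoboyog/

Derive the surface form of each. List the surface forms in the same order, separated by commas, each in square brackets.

/ayungod/:
  A Final Obstruent Devoicing: [ayungod] → [ayungot]
  B Spirantization: no change — [ayungot]
  C Initial Consonant Epenthesis: [ayungot] → [tayungot]
/ohoboyog/:
  A Final Obstruent Devoicing: [ohoboyog] → [ohoboyok]
  B Spirantization: [ohoboyok] → [ohovoyok]
  C Initial Consonant Epenthesis: [ohovoyok] → [tohovoyok]

[tayungot], [tohovoyok]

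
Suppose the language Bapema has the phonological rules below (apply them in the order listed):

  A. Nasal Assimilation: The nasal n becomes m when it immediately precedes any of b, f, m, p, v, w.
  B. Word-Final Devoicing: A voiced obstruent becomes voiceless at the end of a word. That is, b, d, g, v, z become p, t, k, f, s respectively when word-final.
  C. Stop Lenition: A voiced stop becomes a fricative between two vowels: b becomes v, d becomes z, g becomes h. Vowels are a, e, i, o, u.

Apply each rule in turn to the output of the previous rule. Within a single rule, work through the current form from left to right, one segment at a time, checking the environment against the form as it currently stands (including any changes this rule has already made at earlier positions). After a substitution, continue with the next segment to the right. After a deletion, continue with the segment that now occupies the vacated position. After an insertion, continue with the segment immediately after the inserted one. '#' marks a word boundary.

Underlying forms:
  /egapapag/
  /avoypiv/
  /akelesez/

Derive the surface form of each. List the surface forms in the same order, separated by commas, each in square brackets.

/egapapag/:
  A Nasal Assimilation: no change — [egapapag]
  B Word-Final Devoicing: [egapapag] → [egapapak]
  C Stop Lenition: [egapapak] → [ehapapak]
/avoypiv/:
  A Nasal Assimilation: no change — [avoypiv]
  B Word-Final Devoicing: [avoypiv] → [avoypif]
  C Stop Lenition: no change — [avoypif]
/akelesez/:
  A Nasal Assimilation: no change — [akelesez]
  B Word-Final Devoicing: [akelesez] → [akeleses]
  C Stop Lenition: no change — [akeleses]

[ehapapak], [avoypif], [akeleses]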